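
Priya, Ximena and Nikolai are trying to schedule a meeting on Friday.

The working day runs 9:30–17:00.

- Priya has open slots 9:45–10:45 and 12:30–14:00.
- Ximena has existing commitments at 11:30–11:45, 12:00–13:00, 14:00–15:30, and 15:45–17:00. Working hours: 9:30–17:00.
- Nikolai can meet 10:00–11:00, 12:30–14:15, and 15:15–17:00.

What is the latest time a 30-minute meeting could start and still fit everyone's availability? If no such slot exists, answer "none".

Ximena free within 09:30–17:00: 09:30–11:30, 11:45–12:00, 13:00–14:00, 15:30–15:45.
Priya ∩ Ximena: 09:45–10:45, 13:00–14:00.
Priya ∩ Ximena ∩ Nikolai: 10:00–10:45, 13:00–14:00.
Windows ≥ 30 min: 10:00–10:45, 13:00–14:00.
Latest start in the last window 13:00–14:00 is 14:00 − 30 min = 13:30.

13:30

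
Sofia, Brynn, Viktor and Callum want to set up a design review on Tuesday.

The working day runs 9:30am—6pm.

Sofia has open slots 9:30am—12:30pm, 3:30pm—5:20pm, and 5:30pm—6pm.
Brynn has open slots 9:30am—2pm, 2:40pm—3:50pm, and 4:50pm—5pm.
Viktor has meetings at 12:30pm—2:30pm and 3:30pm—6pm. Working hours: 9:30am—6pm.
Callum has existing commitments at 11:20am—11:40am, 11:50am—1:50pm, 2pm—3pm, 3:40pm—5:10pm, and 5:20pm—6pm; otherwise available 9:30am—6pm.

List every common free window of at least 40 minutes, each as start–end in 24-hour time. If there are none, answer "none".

Viktor free within 09:30–18:00: 09:30–12:30, 14:30–15:30.
Callum free within 09:30–18:00: 09:30–11:20, 11:40–11:50, 13:50–14:00, 15:00–15:40, 17:10–17:20.
Sofia ∩ Brynn: 09:30–12:30, 15:30–15:50, 16:50–17:00.
Sofia ∩ Brynn ∩ Viktor: 09:30–12:30.
Sofia ∩ Brynn ∩ Viktor ∩ Callum: 09:30–11:20, 11:40–11:50.
Windows ≥ 40 min: 09:30–11:20.

09:30–11:20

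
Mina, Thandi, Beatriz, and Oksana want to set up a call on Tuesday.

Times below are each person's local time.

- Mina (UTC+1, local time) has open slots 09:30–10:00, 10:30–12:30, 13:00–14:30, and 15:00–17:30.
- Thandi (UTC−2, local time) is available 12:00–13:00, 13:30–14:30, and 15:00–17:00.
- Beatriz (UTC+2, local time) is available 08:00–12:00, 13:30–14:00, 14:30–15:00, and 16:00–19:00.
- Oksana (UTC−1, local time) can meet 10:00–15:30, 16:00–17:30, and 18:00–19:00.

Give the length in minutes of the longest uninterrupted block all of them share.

Mina → UTC: 08:30–09:00, 09:30–11:30, 12:00–13:30, 14:00–16:30.
Thandi → UTC: 14:00–15:00, 15:30–16:30, 17:00–19:00.
Beatriz → UTC: 06:00–10:00, 11:30–12:00, 12:30–13:00, 14:00–17:00.
Oksana → UTC: 11:00–16:30, 17:00–18:30, 19:00–20:00.
Mina ∩ Thandi: 14:00–15:00, 15:30–16:30.
Mina ∩ Thandi ∩ Beatriz: 14:00–15:00, 15:30–16:30.
Mina ∩ Thandi ∩ Beatriz ∩ Oksana: 14:00–15:00, 15:30–16:30.
Common window lengths: 60, 60 min; longest is 60.

60 minutes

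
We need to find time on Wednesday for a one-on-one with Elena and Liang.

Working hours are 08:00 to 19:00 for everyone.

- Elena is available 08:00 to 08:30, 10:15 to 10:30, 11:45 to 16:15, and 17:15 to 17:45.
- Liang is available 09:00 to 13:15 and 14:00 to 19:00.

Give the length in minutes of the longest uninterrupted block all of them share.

Elena ∩ Liang: 10:15–10:30, 11:45–13:15, 14:00–16:15, 17:15–17:45.
Common window lengths: 15, 90, 135, 30 min; longest is 135.

135 minutes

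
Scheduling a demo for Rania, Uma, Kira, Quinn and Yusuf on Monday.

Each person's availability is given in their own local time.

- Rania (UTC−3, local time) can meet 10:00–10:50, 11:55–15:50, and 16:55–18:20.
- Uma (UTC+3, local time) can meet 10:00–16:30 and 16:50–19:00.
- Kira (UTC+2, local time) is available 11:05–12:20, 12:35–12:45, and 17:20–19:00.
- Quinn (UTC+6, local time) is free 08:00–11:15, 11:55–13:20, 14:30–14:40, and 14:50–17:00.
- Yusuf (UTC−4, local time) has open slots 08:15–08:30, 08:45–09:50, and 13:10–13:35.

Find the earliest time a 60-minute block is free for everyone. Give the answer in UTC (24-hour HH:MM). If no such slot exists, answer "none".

none

Rania → UTC: 13:00–13:50, 14:55–18:50, 19:55–21:20.
Uma → UTC: 07:00–13:30, 13:50–16:00.
Kira → UTC: 09:05–10:20, 10:35–10:45, 15:20–17:00.
Quinn → UTC: 02:00–05:15, 05:55–07:20, 08:30–08:40, 08:50–11:00.
Yusuf → UTC: 12:15–12:30, 12:45–13:50, 17:10–17:35.
Rania ∩ Uma: 13:00–13:30, 14:55–16:00.
Rania ∩ Uma ∩ Kira: 15:20–16:00.
Rania ∩ Uma ∩ Kira ∩ Quinn: (none).
Rania ∩ Uma ∩ Kira ∩ Quinn ∩ Yusuf: (none).
Windows ≥ 60 min: (none).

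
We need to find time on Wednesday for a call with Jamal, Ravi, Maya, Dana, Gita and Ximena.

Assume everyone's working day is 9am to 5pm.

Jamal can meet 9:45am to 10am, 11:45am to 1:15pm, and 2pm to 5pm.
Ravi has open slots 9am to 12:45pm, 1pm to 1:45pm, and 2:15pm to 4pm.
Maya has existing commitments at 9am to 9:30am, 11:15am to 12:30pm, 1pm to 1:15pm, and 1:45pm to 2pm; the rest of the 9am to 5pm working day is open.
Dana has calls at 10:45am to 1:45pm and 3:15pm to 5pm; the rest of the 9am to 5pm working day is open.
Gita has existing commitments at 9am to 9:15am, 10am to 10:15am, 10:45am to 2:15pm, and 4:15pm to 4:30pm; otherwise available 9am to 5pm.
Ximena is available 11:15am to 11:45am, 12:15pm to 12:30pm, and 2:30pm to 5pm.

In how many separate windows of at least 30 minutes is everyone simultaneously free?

Maya free within 09:00–17:00: 09:30–11:15, 12:30–13:00, 13:15–13:45, 14:00–17:00.
Dana free within 09:00–17:00: 09:00–10:45, 13:45–15:15.
Gita free within 09:00–17:00: 09:15–10:00, 10:15–10:45, 14:15–16:15, 16:30–17:00.
Jamal ∩ Ravi: 09:45–10:00, 11:45–12:45, 13:00–13:15, 14:15–16:00.
Jamal ∩ Ravi ∩ Maya: 09:45–10:00, 12:30–12:45, 14:15–16:00.
Jamal ∩ Ravi ∩ Maya ∩ Dana: 09:45–10:00, 14:15–15:15.
Jamal ∩ Ravi ∩ Maya ∩ Dana ∩ Gita: 09:45–10:00, 14:15–15:15.
Jamal ∩ Ravi ∩ Maya ∩ Dana ∩ Gita ∩ Ximena: 14:30–15:15.
Windows ≥ 30 min: 14:30–15:15.
That's 1 window.

1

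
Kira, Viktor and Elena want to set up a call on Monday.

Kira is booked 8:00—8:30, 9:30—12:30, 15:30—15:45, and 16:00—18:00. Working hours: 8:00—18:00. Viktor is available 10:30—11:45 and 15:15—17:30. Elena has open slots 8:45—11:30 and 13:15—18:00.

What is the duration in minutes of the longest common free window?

15 minutes

Kira free within 08:00–18:00: 08:30–09:30, 12:30–15:30, 15:45–16:00.
Kira ∩ Viktor: 15:15–15:30, 15:45–16:00.
Kira ∩ Viktor ∩ Elena: 15:15–15:30, 15:45–16:00.
Common window lengths: 15, 15 min; longest is 15.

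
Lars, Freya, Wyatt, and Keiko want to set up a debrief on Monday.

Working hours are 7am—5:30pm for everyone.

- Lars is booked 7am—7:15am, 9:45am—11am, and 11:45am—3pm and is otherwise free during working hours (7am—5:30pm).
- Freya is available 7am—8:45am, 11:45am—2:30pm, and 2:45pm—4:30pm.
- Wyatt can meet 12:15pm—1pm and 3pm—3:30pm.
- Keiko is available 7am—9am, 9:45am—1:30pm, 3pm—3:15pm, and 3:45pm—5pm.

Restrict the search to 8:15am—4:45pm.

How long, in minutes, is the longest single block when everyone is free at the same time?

Lars free within 07:00–17:30: 07:15–09:45, 11:00–11:45, 15:00–17:30.
Lars ∩ Freya: 07:15–08:45, 15:00–16:30.
Lars ∩ Freya ∩ Wyatt: 15:00–15:30.
Lars ∩ Freya ∩ Wyatt ∩ Keiko: 15:00–15:15.
Restricted to 08:15–16:45: 15:00–15:15.
Single common window of 15 minutes.

15 minutes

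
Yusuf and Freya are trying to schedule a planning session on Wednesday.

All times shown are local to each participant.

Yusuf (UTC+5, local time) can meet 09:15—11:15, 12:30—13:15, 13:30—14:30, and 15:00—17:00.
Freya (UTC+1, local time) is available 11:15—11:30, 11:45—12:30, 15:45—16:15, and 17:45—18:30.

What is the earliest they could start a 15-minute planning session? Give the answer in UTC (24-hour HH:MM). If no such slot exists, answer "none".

Yusuf → UTC: 04:15–06:15, 07:30–08:15, 08:30–09:30, 10:00–12:00.
Freya → UTC: 10:15–10:30, 10:45–11:30, 14:45–15:15, 16:45–17:30.
Yusuf ∩ Freya: 10:15–10:30, 10:45–11:30.
Windows ≥ 15 min: 10:15–10:30, 10:45–11:30.
Earliest such window starts at 10:15.

10:15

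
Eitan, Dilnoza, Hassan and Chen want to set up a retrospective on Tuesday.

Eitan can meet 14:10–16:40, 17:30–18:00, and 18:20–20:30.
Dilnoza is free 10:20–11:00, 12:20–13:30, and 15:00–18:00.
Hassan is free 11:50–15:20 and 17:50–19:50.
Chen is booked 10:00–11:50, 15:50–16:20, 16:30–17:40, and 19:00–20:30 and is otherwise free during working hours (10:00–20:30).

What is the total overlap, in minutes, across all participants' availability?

Chen free within 10:00–20:30: 11:50–15:50, 16:20–16:30, 17:40–19:00.
Eitan ∩ Dilnoza: 15:00–16:40, 17:30–18:00.
Eitan ∩ Dilnoza ∩ Hassan: 15:00–15:20, 17:50–18:00.
Eitan ∩ Dilnoza ∩ Hassan ∩ Chen: 15:00–15:20, 17:50–18:00.
Total common minutes: 20 + 10 = 30.

30 minutes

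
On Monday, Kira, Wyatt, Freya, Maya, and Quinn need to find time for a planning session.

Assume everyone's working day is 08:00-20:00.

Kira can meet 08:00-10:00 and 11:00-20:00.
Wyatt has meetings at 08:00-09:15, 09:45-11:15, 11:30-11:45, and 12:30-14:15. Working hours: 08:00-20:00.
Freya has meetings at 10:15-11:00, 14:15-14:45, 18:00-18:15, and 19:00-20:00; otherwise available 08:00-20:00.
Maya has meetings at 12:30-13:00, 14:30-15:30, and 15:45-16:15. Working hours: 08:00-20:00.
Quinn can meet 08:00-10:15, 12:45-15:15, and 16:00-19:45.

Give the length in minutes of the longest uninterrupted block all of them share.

Wyatt free within 08:00–20:00: 09:15–09:45, 11:15–11:30, 11:45–12:30, 14:15–20:00.
Freya free within 08:00–20:00: 08:00–10:15, 11:00–14:15, 14:45–18:00, 18:15–19:00.
Maya free within 08:00–20:00: 08:00–12:30, 13:00–14:30, 15:30–15:45, 16:15–20:00.
Kira ∩ Wyatt: 09:15–09:45, 11:15–11:30, 11:45–12:30, 14:15–20:00.
Kira ∩ Wyatt ∩ Freya: 09:15–09:45, 11:15–11:30, 11:45–12:30, 14:45–18:00, 18:15–19:00.
Kira ∩ Wyatt ∩ Freya ∩ Maya: 09:15–09:45, 11:15–11:30, 11:45–12:30, 15:30–15:45, 16:15–18:00, 18:15–19:00.
Kira ∩ Wyatt ∩ Freya ∩ Maya ∩ Quinn: 09:15–09:45, 16:15–18:00, 18:15–19:00.
Common window lengths: 30, 105, 45 min; longest is 105.

105 minutes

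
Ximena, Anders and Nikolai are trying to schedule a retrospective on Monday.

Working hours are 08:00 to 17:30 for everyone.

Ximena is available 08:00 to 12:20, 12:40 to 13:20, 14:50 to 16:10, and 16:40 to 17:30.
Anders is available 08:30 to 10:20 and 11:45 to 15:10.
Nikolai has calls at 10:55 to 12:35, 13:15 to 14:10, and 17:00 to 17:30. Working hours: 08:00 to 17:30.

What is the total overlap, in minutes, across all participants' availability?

165 minutes

Nikolai free within 08:00–17:30: 08:00–10:55, 12:35–13:15, 14:10–17:00.
Ximena ∩ Anders: 08:30–10:20, 11:45–12:20, 12:40–13:20, 14:50–15:10.
Ximena ∩ Anders ∩ Nikolai: 08:30–10:20, 12:40–13:15, 14:50–15:10.
Total common minutes: 110 + 35 + 20 = 165.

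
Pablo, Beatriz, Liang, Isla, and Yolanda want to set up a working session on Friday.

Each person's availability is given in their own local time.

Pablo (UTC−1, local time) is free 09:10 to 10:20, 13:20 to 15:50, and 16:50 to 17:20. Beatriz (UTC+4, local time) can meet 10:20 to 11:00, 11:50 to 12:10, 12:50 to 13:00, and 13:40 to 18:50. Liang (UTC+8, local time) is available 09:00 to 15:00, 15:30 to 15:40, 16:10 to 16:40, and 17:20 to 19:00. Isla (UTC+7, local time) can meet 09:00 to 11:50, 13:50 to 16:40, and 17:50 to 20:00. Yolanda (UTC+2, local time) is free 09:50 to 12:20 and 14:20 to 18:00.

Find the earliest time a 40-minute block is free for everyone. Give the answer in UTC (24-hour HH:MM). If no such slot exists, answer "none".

none

Pablo → UTC: 10:10–11:20, 14:20–16:50, 17:50–18:20.
Beatriz → UTC: 06:20–07:00, 07:50–08:10, 08:50–09:00, 09:40–14:50.
Liang → UTC: 01:00–07:00, 07:30–07:40, 08:10–08:40, 09:20–11:00.
Isla → UTC: 02:00–04:50, 06:50–09:40, 10:50–13:00.
Yolanda → UTC: 07:50–10:20, 12:20–16:00.
Pablo ∩ Beatriz: 10:10–11:20, 14:20–14:50.
Pablo ∩ Beatriz ∩ Liang: 10:10–11:00.
Pablo ∩ Beatriz ∩ Liang ∩ Isla: 10:50–11:00.
Pablo ∩ Beatriz ∩ Liang ∩ Isla ∩ Yolanda: (none).
Windows ≥ 40 min: (none).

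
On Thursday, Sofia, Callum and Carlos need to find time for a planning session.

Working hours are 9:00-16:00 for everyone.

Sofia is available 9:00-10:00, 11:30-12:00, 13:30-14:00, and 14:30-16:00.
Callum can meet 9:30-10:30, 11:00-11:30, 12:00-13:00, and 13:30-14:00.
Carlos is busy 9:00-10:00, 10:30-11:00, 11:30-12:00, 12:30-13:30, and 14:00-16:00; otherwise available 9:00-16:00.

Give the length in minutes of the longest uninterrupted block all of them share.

30 minutes

Carlos free within 09:00–16:00: 10:00–10:30, 11:00–11:30, 12:00–12:30, 13:30–14:00.
Sofia ∩ Callum: 09:30–10:00, 13:30–14:00.
Sofia ∩ Callum ∩ Carlos: 13:30–14:00.
Single common window of 30 minutes.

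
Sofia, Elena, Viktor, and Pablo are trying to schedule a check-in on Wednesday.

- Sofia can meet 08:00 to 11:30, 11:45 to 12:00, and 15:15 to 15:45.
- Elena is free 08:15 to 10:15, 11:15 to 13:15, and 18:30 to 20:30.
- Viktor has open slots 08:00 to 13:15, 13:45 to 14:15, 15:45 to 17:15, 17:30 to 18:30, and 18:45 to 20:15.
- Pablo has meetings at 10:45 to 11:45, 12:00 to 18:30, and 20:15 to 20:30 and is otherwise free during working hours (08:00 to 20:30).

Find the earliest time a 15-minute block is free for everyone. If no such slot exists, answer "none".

Pablo free within 08:00–20:30: 08:00–10:45, 11:45–12:00, 18:30–20:15.
Sofia ∩ Elena: 08:15–10:15, 11:15–11:30, 11:45–12:00.
Sofia ∩ Elena ∩ Viktor: 08:15–10:15, 11:15–11:30, 11:45–12:00.
Sofia ∩ Elena ∩ Viktor ∩ Pablo: 08:15–10:15, 11:45–12:00.
Windows ≥ 15 min: 08:15–10:15, 11:45–12:00.
Earliest such window starts at 08:15.

08:15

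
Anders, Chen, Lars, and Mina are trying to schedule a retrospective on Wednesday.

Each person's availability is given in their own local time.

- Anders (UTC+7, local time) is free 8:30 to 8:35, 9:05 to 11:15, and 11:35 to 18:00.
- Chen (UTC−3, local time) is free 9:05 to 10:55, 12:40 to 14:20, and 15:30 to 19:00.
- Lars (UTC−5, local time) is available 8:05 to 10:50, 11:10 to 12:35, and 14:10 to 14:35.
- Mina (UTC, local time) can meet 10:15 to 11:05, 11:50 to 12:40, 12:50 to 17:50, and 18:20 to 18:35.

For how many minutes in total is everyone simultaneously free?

0 minutes

Anders → UTC: 01:30–01:35, 02:05–04:15, 04:35–11:00.
Chen → UTC: 12:05–13:55, 15:40–17:20, 18:30–22:00.
Lars → UTC: 13:05–15:50, 16:10–17:35, 19:10–19:35.
Mina → UTC: 10:15–11:05, 11:50–12:40, 12:50–17:50, 18:20–18:35.
Anders ∩ Chen: (none).
Anders ∩ Chen ∩ Lars: (none).
Anders ∩ Chen ∩ Lars ∩ Mina: (none).
Total common minutes: 0.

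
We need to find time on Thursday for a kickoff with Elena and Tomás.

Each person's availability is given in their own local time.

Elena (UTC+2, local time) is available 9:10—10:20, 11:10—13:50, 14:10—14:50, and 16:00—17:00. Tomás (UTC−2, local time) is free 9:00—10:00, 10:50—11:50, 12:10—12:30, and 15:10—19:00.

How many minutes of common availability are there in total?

Elena → UTC: 07:10–08:20, 09:10–11:50, 12:10–12:50, 14:00–15:00.
Tomás → UTC: 11:00–12:00, 12:50–13:50, 14:10–14:30, 17:10–21:00.
Elena ∩ Tomás: 11:00–11:50, 14:10–14:30.
Total common minutes: 50 + 20 = 70.

70 minutes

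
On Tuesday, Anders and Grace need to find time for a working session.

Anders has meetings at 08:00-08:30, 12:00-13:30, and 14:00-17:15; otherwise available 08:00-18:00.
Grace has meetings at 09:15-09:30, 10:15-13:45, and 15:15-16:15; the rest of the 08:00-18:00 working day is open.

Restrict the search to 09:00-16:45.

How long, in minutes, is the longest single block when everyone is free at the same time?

Anders free within 08:00–18:00: 08:30–12:00, 13:30–14:00, 17:15–18:00.
Grace free within 08:00–18:00: 08:00–09:15, 09:30–10:15, 13:45–15:15, 16:15–18:00.
Anders ∩ Grace: 08:30–09:15, 09:30–10:15, 13:45–14:00, 17:15–18:00.
Restricted to 09:00–16:45: 09:00–09:15, 09:30–10:15, 13:45–14:00.
Common window lengths: 15, 45, 15 min; longest is 45.

45 minutes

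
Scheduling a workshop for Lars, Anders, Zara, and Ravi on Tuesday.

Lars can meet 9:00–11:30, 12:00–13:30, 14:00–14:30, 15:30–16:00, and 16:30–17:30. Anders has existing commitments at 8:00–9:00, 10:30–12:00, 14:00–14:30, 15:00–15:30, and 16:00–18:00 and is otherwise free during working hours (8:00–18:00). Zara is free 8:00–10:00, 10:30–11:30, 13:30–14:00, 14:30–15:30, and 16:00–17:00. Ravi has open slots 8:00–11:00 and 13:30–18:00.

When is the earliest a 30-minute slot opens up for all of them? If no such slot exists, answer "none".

Anders free within 08:00–18:00: 09:00–10:30, 12:00–14:00, 14:30–15:00, 15:30–16:00.
Lars ∩ Anders: 09:00–10:30, 12:00–13:30, 15:30–16:00.
Lars ∩ Anders ∩ Zara: 09:00–10:00.
Lars ∩ Anders ∩ Zara ∩ Ravi: 09:00–10:00.
Windows ≥ 30 min: 09:00–10:00.
Earliest such window starts at 09:00.

09:00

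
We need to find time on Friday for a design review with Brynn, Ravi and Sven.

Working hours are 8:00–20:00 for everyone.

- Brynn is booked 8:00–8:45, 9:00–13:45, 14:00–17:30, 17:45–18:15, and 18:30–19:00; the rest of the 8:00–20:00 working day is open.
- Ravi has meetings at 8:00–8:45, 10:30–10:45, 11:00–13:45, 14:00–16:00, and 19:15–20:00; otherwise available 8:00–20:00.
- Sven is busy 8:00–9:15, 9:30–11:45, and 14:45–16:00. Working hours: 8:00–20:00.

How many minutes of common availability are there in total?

Brynn free within 08:00–20:00: 08:45–09:00, 13:45–14:00, 17:30–17:45, 18:15–18:30, 19:00–20:00.
Ravi free within 08:00–20:00: 08:45–10:30, 10:45–11:00, 13:45–14:00, 16:00–19:15.
Sven free within 08:00–20:00: 09:15–09:30, 11:45–14:45, 16:00–20:00.
Brynn ∩ Ravi: 08:45–09:00, 13:45–14:00, 17:30–17:45, 18:15–18:30, 19:00–19:15.
Brynn ∩ Ravi ∩ Sven: 13:45–14:00, 17:30–17:45, 18:15–18:30, 19:00–19:15.
Total common minutes: 15 + 15 + 15 + 15 = 60.

60 minutes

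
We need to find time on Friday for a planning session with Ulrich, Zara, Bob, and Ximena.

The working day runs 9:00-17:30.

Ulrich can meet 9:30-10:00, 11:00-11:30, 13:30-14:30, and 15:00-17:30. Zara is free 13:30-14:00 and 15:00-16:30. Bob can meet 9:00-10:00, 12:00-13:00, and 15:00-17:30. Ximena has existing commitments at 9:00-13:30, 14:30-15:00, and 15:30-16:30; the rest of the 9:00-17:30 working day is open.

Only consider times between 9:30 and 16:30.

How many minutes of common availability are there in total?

Ximena free within 09:00–17:30: 13:30–14:30, 15:00–15:30, 16:30–17:30.
Ulrich ∩ Zara: 13:30–14:00, 15:00–16:30.
Ulrich ∩ Zara ∩ Bob: 15:00–16:30.
Ulrich ∩ Zara ∩ Bob ∩ Ximena: 15:00–15:30.
Restricted to 09:30–16:30: 15:00–15:30.
Total common minutes: 30.

30 minutes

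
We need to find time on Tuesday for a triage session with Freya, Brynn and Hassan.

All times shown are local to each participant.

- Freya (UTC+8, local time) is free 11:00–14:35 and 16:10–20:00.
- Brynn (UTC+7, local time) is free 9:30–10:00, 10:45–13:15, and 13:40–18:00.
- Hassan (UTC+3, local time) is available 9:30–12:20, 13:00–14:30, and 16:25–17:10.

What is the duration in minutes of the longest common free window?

Freya → UTC: 03:00–06:35, 08:10–12:00.
Brynn → UTC: 02:30–03:00, 03:45–06:15, 06:40–11:00.
Hassan → UTC: 06:30–09:20, 10:00–11:30, 13:25–14:10.
Freya ∩ Brynn: 03:45–06:15, 08:10–11:00.
Freya ∩ Brynn ∩ Hassan: 08:10–09:20, 10:00–11:00.
Common window lengths: 70, 60 min; longest is 70.

70 minutes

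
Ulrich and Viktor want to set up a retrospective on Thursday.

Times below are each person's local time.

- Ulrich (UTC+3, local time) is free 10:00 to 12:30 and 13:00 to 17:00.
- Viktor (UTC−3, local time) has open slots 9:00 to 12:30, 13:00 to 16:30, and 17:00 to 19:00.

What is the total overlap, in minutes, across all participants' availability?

Ulrich → UTC: 07:00–09:30, 10:00–14:00.
Viktor → UTC: 12:00–15:30, 16:00–19:30, 20:00–22:00.
Ulrich ∩ Viktor: 12:00–14:00.
Total common minutes: 120.

120 minutes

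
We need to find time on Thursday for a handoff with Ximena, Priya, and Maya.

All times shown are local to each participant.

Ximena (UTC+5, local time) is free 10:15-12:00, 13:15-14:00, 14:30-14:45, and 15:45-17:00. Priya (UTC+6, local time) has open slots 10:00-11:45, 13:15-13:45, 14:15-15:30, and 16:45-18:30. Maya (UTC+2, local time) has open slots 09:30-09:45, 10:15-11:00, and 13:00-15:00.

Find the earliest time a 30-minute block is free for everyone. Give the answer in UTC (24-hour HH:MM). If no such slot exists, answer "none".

Ximena → UTC: 05:15–07:00, 08:15–09:00, 09:30–09:45, 10:45–12:00.
Priya → UTC: 04:00–05:45, 07:15–07:45, 08:15–09:30, 10:45–12:30.
Maya → UTC: 07:30–07:45, 08:15–09:00, 11:00–13:00.
Ximena ∩ Priya: 05:15–05:45, 08:15–09:00, 10:45–12:00.
Ximena ∩ Priya ∩ Maya: 08:15–09:00, 11:00–12:00.
Windows ≥ 30 min: 08:15–09:00, 11:00–12:00.
Earliest such window starts at 08:15.

08:15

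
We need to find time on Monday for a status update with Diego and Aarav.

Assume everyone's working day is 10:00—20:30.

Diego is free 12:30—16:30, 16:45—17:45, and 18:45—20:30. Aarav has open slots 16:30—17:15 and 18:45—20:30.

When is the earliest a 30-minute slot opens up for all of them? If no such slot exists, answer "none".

Diego ∩ Aarav: 16:45–17:15, 18:45–20:30.
Windows ≥ 30 min: 16:45–17:15, 18:45–20:30.
Earliest such window starts at 16:45.

16:45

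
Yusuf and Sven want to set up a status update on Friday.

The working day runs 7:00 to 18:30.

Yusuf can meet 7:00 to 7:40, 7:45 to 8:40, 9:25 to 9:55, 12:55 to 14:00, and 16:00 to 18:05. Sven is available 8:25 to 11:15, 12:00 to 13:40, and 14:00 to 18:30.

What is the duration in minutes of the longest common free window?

Yusuf ∩ Sven: 08:25–08:40, 09:25–09:55, 12:55–13:40, 16:00–18:05.
Common window lengths: 15, 30, 45, 125 min; longest is 125.

125 minutes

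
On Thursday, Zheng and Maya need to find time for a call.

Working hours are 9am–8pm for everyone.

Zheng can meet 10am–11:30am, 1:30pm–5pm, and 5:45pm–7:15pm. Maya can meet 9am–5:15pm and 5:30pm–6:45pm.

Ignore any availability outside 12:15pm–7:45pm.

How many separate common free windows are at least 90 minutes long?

Zheng ∩ Maya: 10:00–11:30, 13:30–17:00, 17:45–18:45.
Restricted to 12:15–19:45: 13:30–17:00, 17:45–18:45.
Windows ≥ 90 min: 13:30–17:00.
That's 1 window.

1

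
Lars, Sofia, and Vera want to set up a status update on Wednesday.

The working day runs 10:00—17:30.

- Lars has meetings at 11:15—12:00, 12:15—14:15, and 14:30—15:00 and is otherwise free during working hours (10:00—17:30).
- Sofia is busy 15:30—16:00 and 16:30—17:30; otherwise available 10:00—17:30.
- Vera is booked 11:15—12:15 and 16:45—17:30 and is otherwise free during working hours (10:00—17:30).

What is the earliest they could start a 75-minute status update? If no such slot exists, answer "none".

10:00

Lars free within 10:00–17:30: 10:00–11:15, 12:00–12:15, 14:15–14:30, 15:00–17:30.
Sofia free within 10:00–17:30: 10:00–15:30, 16:00–16:30.
Vera free within 10:00–17:30: 10:00–11:15, 12:15–16:45.
Lars ∩ Sofia: 10:00–11:15, 12:00–12:15, 14:15–14:30, 15:00–15:30, 16:00–16:30.
Lars ∩ Sofia ∩ Vera: 10:00–11:15, 14:15–14:30, 15:00–15:30, 16:00–16:30.
Windows ≥ 75 min: 10:00–11:15.
Earliest such window starts at 10:00.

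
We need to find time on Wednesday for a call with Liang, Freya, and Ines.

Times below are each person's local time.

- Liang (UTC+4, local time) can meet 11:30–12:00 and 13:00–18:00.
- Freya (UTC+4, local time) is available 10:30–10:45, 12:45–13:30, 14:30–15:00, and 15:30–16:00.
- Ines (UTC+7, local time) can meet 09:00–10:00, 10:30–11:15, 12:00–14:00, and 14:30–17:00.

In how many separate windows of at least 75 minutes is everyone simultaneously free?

0

Liang → UTC: 07:30–08:00, 09:00–14:00.
Freya → UTC: 06:30–06:45, 08:45–09:30, 10:30–11:00, 11:30–12:00.
Ines → UTC: 02:00–03:00, 03:30–04:15, 05:00–07:00, 07:30–10:00.
Liang ∩ Freya: 09:00–09:30, 10:30–11:00, 11:30–12:00.
Liang ∩ Freya ∩ Ines: 09:00–09:30.
Windows ≥ 75 min: (none).
That's 0 windows.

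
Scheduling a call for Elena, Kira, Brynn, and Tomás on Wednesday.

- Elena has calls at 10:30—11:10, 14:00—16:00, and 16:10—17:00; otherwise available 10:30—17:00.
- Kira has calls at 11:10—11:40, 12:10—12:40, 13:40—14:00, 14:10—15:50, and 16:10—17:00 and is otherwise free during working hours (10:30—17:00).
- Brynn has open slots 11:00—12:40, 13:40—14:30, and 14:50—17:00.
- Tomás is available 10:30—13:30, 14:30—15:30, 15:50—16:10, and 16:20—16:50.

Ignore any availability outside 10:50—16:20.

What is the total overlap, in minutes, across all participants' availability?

40 minutes

Elena free within 10:30–17:00: 11:10–14:00, 16:00–16:10.
Kira free within 10:30–17:00: 10:30–11:10, 11:40–12:10, 12:40–13:40, 14:00–14:10, 15:50–16:10.
Elena ∩ Kira: 11:40–12:10, 12:40–13:40, 16:00–16:10.
Elena ∩ Kira ∩ Brynn: 11:40–12:10, 16:00–16:10.
Elena ∩ Kira ∩ Brynn ∩ Tomás: 11:40–12:10, 16:00–16:10.
Restricted to 10:50–16:20: 11:40–12:10, 16:00–16:10.
Total common minutes: 30 + 10 = 40.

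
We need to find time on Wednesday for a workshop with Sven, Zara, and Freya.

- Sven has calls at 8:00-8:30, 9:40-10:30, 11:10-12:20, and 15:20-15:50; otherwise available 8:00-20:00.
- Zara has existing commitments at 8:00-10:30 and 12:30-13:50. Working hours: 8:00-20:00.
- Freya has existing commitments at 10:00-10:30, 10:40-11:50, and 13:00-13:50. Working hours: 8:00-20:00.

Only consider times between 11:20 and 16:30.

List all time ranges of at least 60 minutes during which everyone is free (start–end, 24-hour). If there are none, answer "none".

Sven free within 08:00–20:00: 08:30–09:40, 10:30–11:10, 12:20–15:20, 15:50–20:00.
Zara free within 08:00–20:00: 10:30–12:30, 13:50–20:00.
Freya free within 08:00–20:00: 08:00–10:00, 10:30–10:40, 11:50–13:00, 13:50–20:00.
Sven ∩ Zara: 10:30–11:10, 12:20–12:30, 13:50–15:20, 15:50–20:00.
Sven ∩ Zara ∩ Freya: 10:30–10:40, 12:20–12:30, 13:50–15:20, 15:50–20:00.
Restricted to 11:20–16:30: 12:20–12:30, 13:50–15:20, 15:50–16:30.
Windows ≥ 60 min: 13:50–15:20.

13:50–15:20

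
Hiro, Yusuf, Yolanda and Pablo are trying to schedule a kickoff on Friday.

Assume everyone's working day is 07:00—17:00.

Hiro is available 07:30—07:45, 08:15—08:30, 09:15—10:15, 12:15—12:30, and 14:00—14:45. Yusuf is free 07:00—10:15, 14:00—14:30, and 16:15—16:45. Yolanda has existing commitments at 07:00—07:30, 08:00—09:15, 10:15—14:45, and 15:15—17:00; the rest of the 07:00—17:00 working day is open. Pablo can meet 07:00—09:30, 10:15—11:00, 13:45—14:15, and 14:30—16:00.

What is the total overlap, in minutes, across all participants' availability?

Yolanda free within 07:00–17:00: 07:30–08:00, 09:15–10:15, 14:45–15:15.
Hiro ∩ Yusuf: 07:30–07:45, 08:15–08:30, 09:15–10:15, 14:00–14:30.
Hiro ∩ Yusuf ∩ Yolanda: 07:30–07:45, 09:15–10:15.
Hiro ∩ Yusuf ∩ Yolanda ∩ Pablo: 07:30–07:45, 09:15–09:30.
Total common minutes: 15 + 15 = 30.

30 minutes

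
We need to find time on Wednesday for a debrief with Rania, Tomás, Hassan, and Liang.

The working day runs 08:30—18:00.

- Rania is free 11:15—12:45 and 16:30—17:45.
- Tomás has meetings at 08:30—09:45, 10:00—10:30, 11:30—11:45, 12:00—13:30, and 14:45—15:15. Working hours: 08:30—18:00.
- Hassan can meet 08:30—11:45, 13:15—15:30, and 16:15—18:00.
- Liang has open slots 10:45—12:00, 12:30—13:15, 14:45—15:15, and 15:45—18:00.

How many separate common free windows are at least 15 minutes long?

Tomás free within 08:30–18:00: 09:45–10:00, 10:30–11:30, 11:45–12:00, 13:30–14:45, 15:15–18:00.
Rania ∩ Tomás: 11:15–11:30, 11:45–12:00, 16:30–17:45.
Rania ∩ Tomás ∩ Hassan: 11:15–11:30, 16:30–17:45.
Rania ∩ Tomás ∩ Hassan ∩ Liang: 11:15–11:30, 16:30–17:45.
Windows ≥ 15 min: 11:15–11:30, 16:30–17:45.
That's 2 windows.

2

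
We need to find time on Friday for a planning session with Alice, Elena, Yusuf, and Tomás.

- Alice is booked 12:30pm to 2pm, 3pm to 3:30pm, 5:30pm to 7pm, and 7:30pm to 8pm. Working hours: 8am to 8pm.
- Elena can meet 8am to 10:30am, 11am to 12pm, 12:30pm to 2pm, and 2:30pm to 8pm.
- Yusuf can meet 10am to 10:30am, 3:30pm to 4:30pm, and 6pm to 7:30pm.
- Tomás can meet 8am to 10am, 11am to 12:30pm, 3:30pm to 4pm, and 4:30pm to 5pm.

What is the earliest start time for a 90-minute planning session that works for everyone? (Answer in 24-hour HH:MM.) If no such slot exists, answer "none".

none

Alice free within 08:00–20:00: 08:00–12:30, 14:00–15:00, 15:30–17:30, 19:00–19:30.
Alice ∩ Elena: 08:00–10:30, 11:00–12:00, 14:30–15:00, 15:30–17:30, 19:00–19:30.
Alice ∩ Elena ∩ Yusuf: 10:00–10:30, 15:30–16:30, 19:00–19:30.
Alice ∩ Elena ∩ Yusuf ∩ Tomás: 15:30–16:00.
Windows ≥ 90 min: (none).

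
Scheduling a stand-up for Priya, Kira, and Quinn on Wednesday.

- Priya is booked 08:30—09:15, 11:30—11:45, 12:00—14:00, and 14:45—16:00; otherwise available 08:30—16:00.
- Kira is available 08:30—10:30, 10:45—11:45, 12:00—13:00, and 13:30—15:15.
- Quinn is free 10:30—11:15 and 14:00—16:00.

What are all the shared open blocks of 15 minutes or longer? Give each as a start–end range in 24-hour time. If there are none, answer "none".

10:45–11:15, 14:00–14:45

Priya free within 08:30–16:00: 09:15–11:30, 11:45–12:00, 14:00–14:45.
Priya ∩ Kira: 09:15–10:30, 10:45–11:30, 14:00–14:45.
Priya ∩ Kira ∩ Quinn: 10:45–11:15, 14:00–14:45.
Windows ≥ 15 min: 10:45–11:15, 14:00–14:45.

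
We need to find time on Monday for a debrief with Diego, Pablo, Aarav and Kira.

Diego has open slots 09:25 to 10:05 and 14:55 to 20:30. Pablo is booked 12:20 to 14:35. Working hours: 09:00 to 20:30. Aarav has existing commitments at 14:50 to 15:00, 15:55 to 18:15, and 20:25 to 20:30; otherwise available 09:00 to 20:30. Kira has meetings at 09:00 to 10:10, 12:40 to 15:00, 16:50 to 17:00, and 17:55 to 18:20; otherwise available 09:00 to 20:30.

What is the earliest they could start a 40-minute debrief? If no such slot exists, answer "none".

15:00

Pablo free within 09:00–20:30: 09:00–12:20, 14:35–20:30.
Aarav free within 09:00–20:30: 09:00–14:50, 15:00–15:55, 18:15–20:25.
Kira free within 09:00–20:30: 10:10–12:40, 15:00–16:50, 17:00–17:55, 18:20–20:30.
Diego ∩ Pablo: 09:25–10:05, 14:55–20:30.
Diego ∩ Pablo ∩ Aarav: 09:25–10:05, 15:00–15:55, 18:15–20:25.
Diego ∩ Pablo ∩ Aarav ∩ Kira: 15:00–15:55, 18:20–20:25.
Windows ≥ 40 min: 15:00–15:55, 18:20–20:25.
Earliest such window starts at 15:00.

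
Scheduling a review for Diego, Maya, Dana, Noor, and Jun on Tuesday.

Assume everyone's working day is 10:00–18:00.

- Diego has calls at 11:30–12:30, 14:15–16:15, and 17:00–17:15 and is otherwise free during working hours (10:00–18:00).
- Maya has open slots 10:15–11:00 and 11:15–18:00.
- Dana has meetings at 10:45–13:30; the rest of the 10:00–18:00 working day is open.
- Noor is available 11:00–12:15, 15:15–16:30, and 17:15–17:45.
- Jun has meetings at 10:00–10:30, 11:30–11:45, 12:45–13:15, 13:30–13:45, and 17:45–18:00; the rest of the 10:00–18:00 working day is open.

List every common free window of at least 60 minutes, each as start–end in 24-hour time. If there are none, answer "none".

Diego free within 10:00–18:00: 10:00–11:30, 12:30–14:15, 16:15–17:00, 17:15–18:00.
Dana free within 10:00–18:00: 10:00–10:45, 13:30–18:00.
Jun free within 10:00–18:00: 10:30–11:30, 11:45–12:45, 13:15–13:30, 13:45–17:45.
Diego ∩ Maya: 10:15–11:00, 11:15–11:30, 12:30–14:15, 16:15–17:00, 17:15–18:00.
Diego ∩ Maya ∩ Dana: 10:15–10:45, 13:30–14:15, 16:15–17:00, 17:15–18:00.
Diego ∩ Maya ∩ Dana ∩ Noor: 16:15–16:30, 17:15–17:45.
Diego ∩ Maya ∩ Dana ∩ Noor ∩ Jun: 16:15–16:30, 17:15–17:45.
Windows ≥ 60 min: (none).

none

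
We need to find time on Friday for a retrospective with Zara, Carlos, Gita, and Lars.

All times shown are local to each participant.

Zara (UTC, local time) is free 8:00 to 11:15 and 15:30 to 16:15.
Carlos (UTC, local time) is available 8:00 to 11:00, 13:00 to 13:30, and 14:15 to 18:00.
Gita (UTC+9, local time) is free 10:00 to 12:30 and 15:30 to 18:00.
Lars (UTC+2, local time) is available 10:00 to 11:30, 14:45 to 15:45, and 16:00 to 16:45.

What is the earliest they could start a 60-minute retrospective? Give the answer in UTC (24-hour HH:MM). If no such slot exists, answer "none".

08:00

Zara → UTC: 08:00–11:15, 15:30–16:15.
Carlos → UTC: 08:00–11:00, 13:00–13:30, 14:15–18:00.
Gita → UTC: 01:00–03:30, 06:30–09:00.
Lars → UTC: 08:00–09:30, 12:45–13:45, 14:00–14:45.
Zara ∩ Carlos: 08:00–11:00, 15:30–16:15.
Zara ∩ Carlos ∩ Gita: 08:00–09:00.
Zara ∩ Carlos ∩ Gita ∩ Lars: 08:00–09:00.
Windows ≥ 60 min: 08:00–09:00.
Earliest such window starts at 08:00.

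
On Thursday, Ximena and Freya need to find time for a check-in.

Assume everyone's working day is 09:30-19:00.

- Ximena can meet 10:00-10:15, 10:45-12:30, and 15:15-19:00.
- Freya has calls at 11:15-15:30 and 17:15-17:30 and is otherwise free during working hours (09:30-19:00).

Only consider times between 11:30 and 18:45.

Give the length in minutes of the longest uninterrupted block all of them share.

105 minutes

Freya free within 09:30–19:00: 09:30–11:15, 15:30–17:15, 17:30–19:00.
Ximena ∩ Freya: 10:00–10:15, 10:45–11:15, 15:30–17:15, 17:30–19:00.
Restricted to 11:30–18:45: 15:30–17:15, 17:30–18:45.
Common window lengths: 105, 75 min; longest is 105.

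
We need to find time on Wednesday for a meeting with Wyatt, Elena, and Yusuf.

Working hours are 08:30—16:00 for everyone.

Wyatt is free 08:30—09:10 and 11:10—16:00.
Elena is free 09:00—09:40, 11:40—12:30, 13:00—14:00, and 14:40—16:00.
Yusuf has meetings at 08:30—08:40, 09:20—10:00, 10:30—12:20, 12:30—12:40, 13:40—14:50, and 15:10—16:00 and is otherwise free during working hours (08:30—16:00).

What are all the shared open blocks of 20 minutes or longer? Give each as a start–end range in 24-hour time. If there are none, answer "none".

13:00–13:40, 14:50–15:10

Yusuf free within 08:30–16:00: 08:40–09:20, 10:00–10:30, 12:20–12:30, 12:40–13:40, 14:50–15:10.
Wyatt ∩ Elena: 09:00–09:10, 11:40–12:30, 13:00–14:00, 14:40–16:00.
Wyatt ∩ Elena ∩ Yusuf: 09:00–09:10, 12:20–12:30, 13:00–13:40, 14:50–15:10.
Windows ≥ 20 min: 13:00–13:40, 14:50–15:10.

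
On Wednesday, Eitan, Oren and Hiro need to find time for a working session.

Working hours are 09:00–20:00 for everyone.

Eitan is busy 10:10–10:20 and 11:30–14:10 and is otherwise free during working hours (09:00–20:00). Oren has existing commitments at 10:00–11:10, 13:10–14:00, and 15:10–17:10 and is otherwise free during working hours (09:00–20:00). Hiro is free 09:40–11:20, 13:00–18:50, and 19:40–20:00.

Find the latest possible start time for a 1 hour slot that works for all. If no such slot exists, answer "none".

Eitan free within 09:00–20:00: 09:00–10:10, 10:20–11:30, 14:10–20:00.
Oren free within 09:00–20:00: 09:00–10:00, 11:10–13:10, 14:00–15:10, 17:10–20:00.
Eitan ∩ Oren: 09:00–10:00, 11:10–11:30, 14:10–15:10, 17:10–20:00.
Eitan ∩ Oren ∩ Hiro: 09:40–10:00, 11:10–11:20, 14:10–15:10, 17:10–18:50, 19:40–20:00.
Windows ≥ 60 min: 14:10–15:10, 17:10–18:50.
Latest start in the last window 17:10–18:50 is 18:50 − 60 min = 17:50.

17:50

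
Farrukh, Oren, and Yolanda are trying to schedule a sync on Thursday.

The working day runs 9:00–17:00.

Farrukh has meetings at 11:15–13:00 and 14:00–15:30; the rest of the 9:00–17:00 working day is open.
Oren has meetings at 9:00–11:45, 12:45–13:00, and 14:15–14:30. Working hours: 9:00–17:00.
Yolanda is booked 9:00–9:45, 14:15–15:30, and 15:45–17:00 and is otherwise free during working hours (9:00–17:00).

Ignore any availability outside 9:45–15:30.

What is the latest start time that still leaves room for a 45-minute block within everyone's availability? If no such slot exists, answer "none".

Farrukh free within 09:00–17:00: 09:00–11:15, 13:00–14:00, 15:30–17:00.
Oren free within 09:00–17:00: 11:45–12:45, 13:00–14:15, 14:30–17:00.
Yolanda free within 09:00–17:00: 09:45–14:15, 15:30–15:45.
Farrukh ∩ Oren: 13:00–14:00, 15:30–17:00.
Farrukh ∩ Oren ∩ Yolanda: 13:00–14:00, 15:30–15:45.
Restricted to 09:45–15:30: 13:00–14:00.
Windows ≥ 45 min: 13:00–14:00.
Latest start in the last window 13:00–14:00 is 14:00 − 45 min = 13:15.

13:15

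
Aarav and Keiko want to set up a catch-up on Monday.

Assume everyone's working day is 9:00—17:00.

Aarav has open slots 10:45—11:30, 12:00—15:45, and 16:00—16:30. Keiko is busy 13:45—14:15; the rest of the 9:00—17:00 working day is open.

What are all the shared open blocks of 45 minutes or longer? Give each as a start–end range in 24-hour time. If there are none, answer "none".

Keiko free within 09:00–17:00: 09:00–13:45, 14:15–17:00.
Aarav ∩ Keiko: 10:45–11:30, 12:00–13:45, 14:15–15:45, 16:00–16:30.
Windows ≥ 45 min: 10:45–11:30, 12:00–13:45, 14:15–15:45.

10:45–11:30, 12:00–13:45, 14:15–15:45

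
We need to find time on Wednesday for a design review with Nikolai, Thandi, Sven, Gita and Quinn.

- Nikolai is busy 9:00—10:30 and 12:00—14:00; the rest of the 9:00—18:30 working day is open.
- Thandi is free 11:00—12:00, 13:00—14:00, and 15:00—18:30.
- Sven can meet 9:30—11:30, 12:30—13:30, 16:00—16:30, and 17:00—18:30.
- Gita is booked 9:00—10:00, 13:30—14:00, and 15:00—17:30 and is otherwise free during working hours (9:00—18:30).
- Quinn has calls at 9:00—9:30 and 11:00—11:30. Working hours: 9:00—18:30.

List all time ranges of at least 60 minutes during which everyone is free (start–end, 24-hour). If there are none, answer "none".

17:30–18:30

Nikolai free within 09:00–18:30: 10:30–12:00, 14:00–18:30.
Gita free within 09:00–18:30: 10:00–13:30, 14:00–15:00, 17:30–18:30.
Quinn free within 09:00–18:30: 09:30–11:00, 11:30–18:30.
Nikolai ∩ Thandi: 11:00–12:00, 15:00–18:30.
Nikolai ∩ Thandi ∩ Sven: 11:00–11:30, 16:00–16:30, 17:00–18:30.
Nikolai ∩ Thandi ∩ Sven ∩ Gita: 11:00–11:30, 17:30–18:30.
Nikolai ∩ Thandi ∩ Sven ∩ Gita ∩ Quinn: 17:30–18:30.
Windows ≥ 60 min: 17:30–18:30.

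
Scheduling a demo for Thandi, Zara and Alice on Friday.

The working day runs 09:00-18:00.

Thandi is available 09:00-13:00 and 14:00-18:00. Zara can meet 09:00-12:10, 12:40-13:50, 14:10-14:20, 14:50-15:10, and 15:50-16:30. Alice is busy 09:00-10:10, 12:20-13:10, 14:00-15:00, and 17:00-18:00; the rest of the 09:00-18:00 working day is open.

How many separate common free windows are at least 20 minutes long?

2

Alice free within 09:00–18:00: 10:10–12:20, 13:10–14:00, 15:00–17:00.
Thandi ∩ Zara: 09:00–12:10, 12:40–13:00, 14:10–14:20, 14:50–15:10, 15:50–16:30.
Thandi ∩ Zara ∩ Alice: 10:10–12:10, 15:00–15:10, 15:50–16:30.
Windows ≥ 20 min: 10:10–12:10, 15:50–16:30.
That's 2 windows.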